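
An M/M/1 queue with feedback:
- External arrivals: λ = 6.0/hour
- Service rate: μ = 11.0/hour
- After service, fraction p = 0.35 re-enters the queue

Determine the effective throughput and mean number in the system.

Effective arrival rate: λ_eff = λ/(1-p) = 6.0/(1-0.35) = 6.0/0.65 = 9.2308
ρ = λ_eff/μ = 9.2308/11.0 = 0.83916
L = ρ/(1-ρ) = 0.83916/(1-0.83916) = 5.2174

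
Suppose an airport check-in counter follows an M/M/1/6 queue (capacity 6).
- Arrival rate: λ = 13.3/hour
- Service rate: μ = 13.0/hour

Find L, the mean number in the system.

ρ = λ/μ = 13.3/13.0 = 1.02308
P₀ = (1-ρ)/(1-ρ^(K+1)) = (1-1.02308)/(1-1.02308^7) = -0.02308/-0.1732 = 0.1333
P_K = P₀×ρ^K = 0.13327 × 1.02308^6 = 0.13327 × 1.1467 = 0.1528
L = ρ[1 - (K+1)ρ^K + Kρ^(K+1)] / [(1-ρ)(1-ρ^(K+1))]
L = 1.02308 × (1 - 7×1.1467205 + 6×1.1731868) / ((1 - 1.02308) × (1 - 1.1731868)) = 3.0912 passengers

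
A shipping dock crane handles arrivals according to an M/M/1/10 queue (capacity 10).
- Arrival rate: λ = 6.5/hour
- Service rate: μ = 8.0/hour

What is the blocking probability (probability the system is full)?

ρ = λ/μ = 6.5/8.0 = 0.8125
P₀ = (1-ρ)/(1-ρ^(K+1)) = (1-0.8125)/(1-0.8125^11) = 0.1875/0.8981 = 0.2088
P_K = P₀×ρ^K = 0.2088 × 0.8125^10 = 0.2088 × 0.1254 = 0.02618
Blocking probability = 2.62%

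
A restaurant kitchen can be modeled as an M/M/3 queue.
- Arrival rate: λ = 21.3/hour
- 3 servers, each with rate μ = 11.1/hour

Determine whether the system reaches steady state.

Stability requires ρ = λ/(cμ) < 1
ρ = 21.3/(3 × 11.1) = 21.3/33.30 = 0.6396
Since 0.6396 < 1, the system is STABLE.
The servers are busy 63.96% of the time.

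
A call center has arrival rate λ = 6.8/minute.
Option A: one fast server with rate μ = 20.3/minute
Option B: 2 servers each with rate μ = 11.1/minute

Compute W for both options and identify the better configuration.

Option A: single server μ = 20.3 (M/M/1)
  ρ_A = 6.8/20.3 = 0.3350
  W_A = 1/(μ-λ) = 1/(20.3-6.8) = 1/13.50 = 0.07407

Option B: 2 servers μ = 11.1 (M/M/2)
  ρ_B = λ/(cμ) = 6.8/(2×11.1) = 0.3063
  Offered load a = λ/μ = cρ = 6.8/11.1 = 0.6126
  P₀ = [ Σₙ₌₀^1 aⁿ/n! + a^2/(2!(1-ρ)) ]⁻¹
  Σ = a^0/0! + a^1/1! = 1.0000 + 0.6126 = 1.6126
  a^2/(2!(1-ρ)) = 0.3753/(2 × 0.6937) = 0.2705
  P₀ = 1/(1.6126 + 0.2705) = 0.5310
  Lq = P₀·a^2·ρ / (2!(1-ρ)²) = 0.5310 × 0.3753 × 0.3063 / (2 × 0.4812) = 0.06343
  Wq_B = Lq/λ = 0.06343/6.8 = 0.009328
  W_B = Wq_B + 1/μ = 0.009328 + 0.09009 = 0.09942

Since W_A = 0.07407 < W_B = 0.09942, Option A (single fast server) has the shorter time in system.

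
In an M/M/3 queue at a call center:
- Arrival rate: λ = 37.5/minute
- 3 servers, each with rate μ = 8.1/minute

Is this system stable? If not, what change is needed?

Stability requires ρ = λ/(cμ) < 1
ρ = 37.5/(3 × 8.1) = 37.5/24.30 = 1.5432
Since 1.5432 ≥ 1, the system is UNSTABLE.
Need c > λ/μ = 37.5/8.1 = 4.63.
Minimum servers needed: c = 5.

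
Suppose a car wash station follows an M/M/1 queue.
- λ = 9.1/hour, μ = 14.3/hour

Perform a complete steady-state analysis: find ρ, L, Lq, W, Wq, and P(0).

Step 1: ρ = λ/μ = 9.1/14.3 = 0.6364
Step 2: L = λ/(μ-λ) = 9.1/5.20 = 1.7500
Step 3: Lq = λ²/(μ(μ-λ)) = 82.81/(14.3×5.20) = 1.1136
Step 4: W = 1/(μ-λ) = 1/5.20 = 0.19231
Step 5: Wq = λ/(μ(μ-λ)) = 9.1/(14.3×5.20) = 0.1224
Step 6: P(0) = 1-ρ = 0.3636
Verify: L = λW = 9.1×0.19231 = 1.7500 ✔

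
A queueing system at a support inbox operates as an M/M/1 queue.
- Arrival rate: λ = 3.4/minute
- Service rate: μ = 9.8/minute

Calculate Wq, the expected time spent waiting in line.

First, compute utilization: ρ = λ/μ = 3.4/9.8 = 0.3469
For M/M/1: Wq = λ/(μ(μ-λ))
Wq = 3.4/(9.8 × (9.8-3.4))
Wq = 3.4/(9.8 × 6.40)
Wq = 0.05421 minutes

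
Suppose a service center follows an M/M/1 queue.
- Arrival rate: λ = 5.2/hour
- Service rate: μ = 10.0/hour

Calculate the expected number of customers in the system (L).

ρ = λ/μ = 5.2/10.0 = 0.5200
For M/M/1: L = λ/(μ-λ)
L = 5.2/(10.0-5.2) = 5.2/4.80
L = 1.0833 customers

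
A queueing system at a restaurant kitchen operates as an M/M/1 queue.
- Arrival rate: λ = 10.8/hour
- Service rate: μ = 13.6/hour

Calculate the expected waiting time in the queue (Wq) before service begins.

First, compute utilization: ρ = λ/μ = 10.8/13.6 = 0.7941
For M/M/1: Wq = λ/(μ(μ-λ))
Wq = 10.8/(13.6 × (13.6-10.8))
Wq = 10.8/(13.6 × 2.80)
Wq = 0.2836 hours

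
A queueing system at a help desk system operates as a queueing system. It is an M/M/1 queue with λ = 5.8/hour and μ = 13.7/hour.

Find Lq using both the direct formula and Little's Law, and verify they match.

Method 1 (direct): Lq = λ²/(μ(μ-λ)) = 33.64/(13.7 × 7.90) = 0.3108

Method 2 (Little's Law):
W = 1/(μ-λ) = 1/7.90 = 0.12658
Wq = W - 1/μ = 0.12658 - 0.072993 = 0.05359
Lq = λWq = 5.8 × 0.05359 = 0.3108 ✔ (matches Method 1)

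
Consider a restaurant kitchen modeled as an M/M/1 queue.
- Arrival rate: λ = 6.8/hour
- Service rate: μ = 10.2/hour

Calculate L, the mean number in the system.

ρ = λ/μ = 6.8/10.2 = 0.6667
For M/M/1: L = λ/(μ-λ)
L = 6.8/(10.2-6.8) = 6.8/3.40
L = 2.0000 orders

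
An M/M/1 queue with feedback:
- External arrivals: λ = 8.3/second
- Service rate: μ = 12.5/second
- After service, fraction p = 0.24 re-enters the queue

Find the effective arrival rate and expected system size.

Effective arrival rate: λ_eff = λ/(1-p) = 8.3/(1-0.24) = 8.3/0.76 = 10.92105
ρ = λ_eff/μ = 10.92105/12.5 = 0.873684
L = ρ/(1-ρ) = 0.873684/(1-0.873684) = 6.9167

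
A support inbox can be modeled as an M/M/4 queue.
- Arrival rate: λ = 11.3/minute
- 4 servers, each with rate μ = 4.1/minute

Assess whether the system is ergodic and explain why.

Stability requires ρ = λ/(cμ) < 1
ρ = 11.3/(4 × 4.1) = 11.3/16.40 = 0.6890
Since 0.6890 < 1, the system is STABLE.
The servers are busy 68.90% of the time.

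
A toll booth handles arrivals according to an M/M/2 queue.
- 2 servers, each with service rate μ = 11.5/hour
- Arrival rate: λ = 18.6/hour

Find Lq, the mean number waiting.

Traffic intensity: ρ = λ/(cμ) = 18.6/(2×11.5) = 0.8087
Since ρ = 0.8087 < 1, system is stable.
Offered load a = λ/μ = cρ = 18.6/11.5 = 1.6174
P₀ = [ Σₙ₌₀^1 aⁿ/n! + a^2/(2!(1-ρ)) ]⁻¹
Σ = a^0/0! + a^1/1! = 1.0000 + 1.6174 = 2.6174
a^2/(2!(1-ρ)) = 2.61595/(2 × 0.191304) = 6.8372
P₀ = 1/(2.6174 + 6.8372) = 0.1058
Lq = P₀·a^2·ρ / (2!(1-ρ)²) = 0.105769 × 2.61595 × 0.808696 / (2 × 0.0365974) = 3.0570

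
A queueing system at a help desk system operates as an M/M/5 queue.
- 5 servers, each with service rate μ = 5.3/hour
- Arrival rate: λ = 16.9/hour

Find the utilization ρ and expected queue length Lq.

Traffic intensity: ρ = λ/(cμ) = 16.9/(5×5.3) = 0.6377
Since ρ = 0.6377 < 1, system is stable.
Offered load a = λ/μ = cρ = 16.9/5.3 = 3.1887
P₀ = [ Σₙ₌₀^4 aⁿ/n! + a^5/(5!(1-ρ)) ]⁻¹
Σ = a^0/0! + a^1/1! + a^2/2! + a^3/3! + a^4/4! = 1.0000 + 3.1887 + 5.0838 + 5.4036 + 4.3076 = 18.9837
a^5/(5!(1-ρ)) = 329.6508/(120 × 0.362264) = 7.5831
P₀ = 1/(18.9837 + 7.5831) = 0.03764
Lq = P₀·a^5·ρ / (5!(1-ρ)²) = 0.037641 × 329.6508 × 0.63774 / (120 × 0.13124) = 0.5025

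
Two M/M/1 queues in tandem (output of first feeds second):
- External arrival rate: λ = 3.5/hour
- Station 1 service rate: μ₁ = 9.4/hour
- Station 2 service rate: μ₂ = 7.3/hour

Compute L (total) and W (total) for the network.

By Jackson's theorem, each station behaves as independent M/M/1.
Station 1: ρ₁ = 3.5/9.4 = 0.3723, L₁ = ρ₁/(1-ρ₁) = λ/(μ₁-λ) = 3.5/5.90 = 0.59322
Station 2: ρ₂ = 3.5/7.3 = 0.4795, L₂ = ρ₂/(1-ρ₂) = λ/(μ₂-λ) = 3.5/3.80 = 0.92105
Total: L = L₁ + L₂ = 0.59322 + 0.92105 = 1.51427
W = L/λ = 1.51427/3.5 = 0.4326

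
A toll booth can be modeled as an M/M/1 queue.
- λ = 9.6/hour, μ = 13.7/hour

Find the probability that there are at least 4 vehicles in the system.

ρ = λ/μ = 9.6/13.7 = 0.7007
P(N ≥ n) = ρⁿ
P(N ≥ 4) = 0.7007^4
P(N ≥ 4) = 0.2411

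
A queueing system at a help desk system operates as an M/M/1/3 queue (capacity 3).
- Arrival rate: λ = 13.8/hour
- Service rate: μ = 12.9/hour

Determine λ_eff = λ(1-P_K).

ρ = λ/μ = 13.8/12.9 = 1.0698
P₀ = (1-ρ)/(1-ρ^(K+1)) = (1-1.0698)/(1-1.0698^4) = -0.06980/-0.3098 = 0.2253
P_K = P₀×ρ^K = 0.22529 × 1.0698^3 = 0.22529 × 1.2244 = 0.2758
λ_eff = λ(1-P_K) = 13.8 × (1 - 0.275829) = 13.8 × 0.724171 = 9.9936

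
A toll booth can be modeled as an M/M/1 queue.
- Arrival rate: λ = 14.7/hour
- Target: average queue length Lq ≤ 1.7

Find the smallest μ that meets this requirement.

For M/M/1: Lq = λ²/(μ(μ-λ))
Need Lq ≤ 1.7, i.e. μ(μ-λ) ≥ λ²/1.7
μ² - 14.7μ - 216.09/1.7 ≥ 0  →  μ² - 14.7μ - 127.111765 ≥ 0
Quadratic formula (positive root): μ = [λ + √(λ² + 4×127.111765)]/2
Discriminant: 216.09 + 4×127.111765 = 724.5371, √724.5371 = 26.9172
μ ≥ (14.7 + 26.9172)/2 = 20.8086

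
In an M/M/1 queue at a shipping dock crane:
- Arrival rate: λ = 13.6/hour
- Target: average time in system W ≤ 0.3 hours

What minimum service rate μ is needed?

For M/M/1: W = 1/(μ-λ)
Need W ≤ 0.3, so 1/(μ-λ) ≤ 0.3
μ - λ ≥ 1/0.3 = 3.3333
μ ≥ 13.6 + 3.3333 = 16.9333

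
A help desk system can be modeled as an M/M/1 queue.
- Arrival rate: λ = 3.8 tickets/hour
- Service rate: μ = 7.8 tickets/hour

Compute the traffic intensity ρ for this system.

Server utilization: ρ = λ/μ
ρ = 3.8/7.8 = 0.4872
The server is busy 48.72% of the time.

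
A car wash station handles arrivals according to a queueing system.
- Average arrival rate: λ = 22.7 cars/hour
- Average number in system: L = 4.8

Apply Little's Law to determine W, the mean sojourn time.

Little's Law: L = λW, so W = L/λ
W = 4.8/22.7 = 0.2115 hours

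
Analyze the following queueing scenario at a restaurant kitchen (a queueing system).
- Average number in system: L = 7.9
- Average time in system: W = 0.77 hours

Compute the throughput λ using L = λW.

Little's Law: L = λW, so λ = L/W
λ = 7.9/0.77 = 10.2597 orders/hour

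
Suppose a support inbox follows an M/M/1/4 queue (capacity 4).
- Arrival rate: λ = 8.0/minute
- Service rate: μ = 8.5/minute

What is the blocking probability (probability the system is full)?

ρ = λ/μ = 8.0/8.5 = 0.941176
P₀ = (1-ρ)/(1-ρ^(K+1)) = (1-0.941176)/(1-0.941176^5) = 0.058824/0.26149 = 0.2250
P_K = P₀×ρ^K = 0.22495 × 0.941176^4 = 0.22495 × 0.78466 = 0.1765
Blocking probability = 17.65%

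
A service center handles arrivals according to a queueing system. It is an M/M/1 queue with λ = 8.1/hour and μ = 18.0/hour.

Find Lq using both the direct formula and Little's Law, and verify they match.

Method 1 (direct): Lq = λ²/(μ(μ-λ)) = 65.61/(18.0 × 9.90) = 0.3682

Method 2 (Little's Law):
W = 1/(μ-λ) = 1/9.90 = 0.1010101
Wq = W - 1/μ = 0.1010101 - 0.05555556 = 0.045455
Lq = λWq = 8.1 × 0.045455 = 0.3682 ✔ (matches Method 1)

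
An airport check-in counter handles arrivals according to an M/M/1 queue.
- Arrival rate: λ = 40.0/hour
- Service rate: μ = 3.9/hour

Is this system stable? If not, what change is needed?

Stability requires ρ = λ/(cμ) < 1
ρ = 40.0/(1 × 3.9) = 40.0/3.90 = 10.2564
Since 10.2564 ≥ 1, the system is UNSTABLE.
Queue grows without bound. Need μ > λ = 40.0.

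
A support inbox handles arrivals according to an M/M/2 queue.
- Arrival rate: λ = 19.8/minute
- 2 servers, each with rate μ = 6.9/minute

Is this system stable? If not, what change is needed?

Stability requires ρ = λ/(cμ) < 1
ρ = 19.8/(2 × 6.9) = 19.8/13.80 = 1.4348
Since 1.4348 ≥ 1, the system is UNSTABLE.
Need c > λ/μ = 19.8/6.9 = 2.87.
Minimum servers needed: c = 3.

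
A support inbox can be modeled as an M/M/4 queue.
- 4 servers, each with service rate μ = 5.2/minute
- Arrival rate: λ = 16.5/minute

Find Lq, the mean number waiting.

Traffic intensity: ρ = λ/(cμ) = 16.5/(4×5.2) = 0.7933
Since ρ = 0.7933 < 1, system is stable.
Offered load a = λ/μ = cρ = 16.5/5.2 = 3.1731
P₀ = [ Σₙ₌₀^3 aⁿ/n! + a^4/(4!(1-ρ)) ]⁻¹
Σ = a^0/0! + a^1/1! + a^2/2! + a^3/3! = 1.0000 + 3.1731 + 5.0342 + 5.3246 = 14.5319
a^4/(4!(1-ρ)) = 101.3730/(24 × 0.20673) = 20.4318
P₀ = 1/(14.5319 + 20.4318) = 0.02860
Lq = P₀·a^4·ρ / (4!(1-ρ)²) = 0.0286011 × 101.3730 × 0.793269 / (24 × 0.0427376) = 2.2424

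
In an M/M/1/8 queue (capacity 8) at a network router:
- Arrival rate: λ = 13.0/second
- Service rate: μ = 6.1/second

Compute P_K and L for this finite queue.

ρ = λ/μ = 13.0/6.1 = 2.13115
P₀ = (1-ρ)/(1-ρ^(K+1)) = (1-2.13115)/(1-2.13115^9) = -1.1311/-905.8306 = 0.001249
P_K = P₀×ρ^K = 0.00124874 × 2.13115^8 = 0.00124874 × 425.5123 = 0.5314
Blocking probability P_8 = 0.5314 (53.14%)
L = ρ[1 - (K+1)ρ^K + Kρ^(K+1)] / [(1-ρ)(1-ρ^(K+1))]
L = 2.13115 × (1 - 9×425.5123 + 8×906.8306) / ((1 - 2.13115) × (1 - 906.8306)) = 7.1259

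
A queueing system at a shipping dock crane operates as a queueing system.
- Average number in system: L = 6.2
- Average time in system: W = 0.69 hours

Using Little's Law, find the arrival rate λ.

Little's Law: L = λW, so λ = L/W
λ = 6.2/0.69 = 8.9855 containers/hour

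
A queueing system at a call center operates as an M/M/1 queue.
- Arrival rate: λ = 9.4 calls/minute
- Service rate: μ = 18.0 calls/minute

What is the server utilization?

Server utilization: ρ = λ/μ
ρ = 9.4/18.0 = 0.5222
The server is busy 52.22% of the time.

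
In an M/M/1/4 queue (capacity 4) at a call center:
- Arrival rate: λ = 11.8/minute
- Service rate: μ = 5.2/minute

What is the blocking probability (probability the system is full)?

ρ = λ/μ = 11.8/5.2 = 2.2692
P₀ = (1-ρ)/(1-ρ^(K+1)) = (1-2.2692)/(1-2.2692^5) = -1.2692/-59.1678 = 0.02145
P_K = P₀×ρ^K = 0.021451 × 2.2692^4 = 0.021451 × 26.5150 = 0.5688
Blocking probability = 56.88%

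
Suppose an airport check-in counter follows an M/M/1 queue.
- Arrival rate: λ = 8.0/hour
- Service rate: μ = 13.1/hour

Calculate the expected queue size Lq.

ρ = λ/μ = 8.0/13.1 = 0.6107
For M/M/1: Lq = λ²/(μ(μ-λ))
Lq = 64.00/(13.1 × 5.10)
Lq = 0.9579 passengers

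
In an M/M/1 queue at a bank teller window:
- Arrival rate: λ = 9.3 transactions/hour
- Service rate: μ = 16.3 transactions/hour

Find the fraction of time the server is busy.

Server utilization: ρ = λ/μ
ρ = 9.3/16.3 = 0.5706
The server is busy 57.06% of the time.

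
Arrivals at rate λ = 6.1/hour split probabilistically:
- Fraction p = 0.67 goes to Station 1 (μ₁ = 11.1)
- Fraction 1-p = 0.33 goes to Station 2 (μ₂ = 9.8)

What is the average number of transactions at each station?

Effective rates: λ₁ = 6.1×0.67 = 4.087, λ₂ = 6.1×0.33 = 2.013
Station 1: ρ₁ = 4.087/11.1 = 0.3682, L₁ = ρ₁/(1-ρ₁) = 0.3682/(1-0.3682) = 0.5828
Station 2: ρ₂ = 2.013/9.8 = 0.2054, L₂ = ρ₂/(1-ρ₂) = 0.2054/(1-0.2054) = 0.2585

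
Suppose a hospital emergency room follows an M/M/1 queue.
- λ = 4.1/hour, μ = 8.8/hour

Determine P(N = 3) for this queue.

ρ = λ/μ = 4.1/8.8 = 0.46591
P(n) = (1-ρ)ρⁿ
P(3) = (1-0.46591) × 0.46591^3
P(3) = 0.53409 × 0.10114
P(3) = 0.05402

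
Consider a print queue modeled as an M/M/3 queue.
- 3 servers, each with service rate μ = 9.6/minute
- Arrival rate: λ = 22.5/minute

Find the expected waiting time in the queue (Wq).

Traffic intensity: ρ = λ/(cμ) = 22.5/(3×9.6) = 0.7813
Since ρ = 0.7813 < 1, system is stable.
Offered load a = λ/μ = cρ = 22.5/9.6 = 2.3438
P₀ = [ Σₙ₌₀^2 aⁿ/n! + a^3/(3!(1-ρ)) ]⁻¹
Σ = a^0/0! + a^1/1! + a^2/2! = 1.00000 + 2.34375 + 2.74658 = 6.0903
a^3/(3!(1-ρ)) = 12.8746/(6 × 0.21875) = 9.8092
P₀ = 1/(6.09033 + 9.80922) = 0.06289
Lq = P₀·a^3·ρ / (3!(1-ρ)²) = 0.06289 × 12.8746 × 0.7813 / (6 × 0.04785) = 2.2034
Wq = Lq/λ = 2.2034/22.5 = 0.09793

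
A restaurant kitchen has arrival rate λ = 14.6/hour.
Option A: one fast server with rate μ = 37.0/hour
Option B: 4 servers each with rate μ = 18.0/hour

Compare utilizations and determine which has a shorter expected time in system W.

Option A: single server μ = 37.0 (M/M/1)
  ρ_A = 14.6/37.0 = 0.3946
  W_A = 1/(μ-λ) = 1/(37.0-14.6) = 1/22.40 = 0.04464

Option B: 4 servers μ = 18.0 (M/M/4)
  ρ_B = λ/(cμ) = 14.6/(4×18.0) = 0.2028
  Offered load a = λ/μ = cρ = 14.6/18.0 = 0.8111
  P₀ = [ Σₙ₌₀^3 aⁿ/n! + a^4/(4!(1-ρ)) ]⁻¹
  Σ = a^0/0! + a^1/1! + a^2/2! + a^3/3! = 1.0000 + 0.8111 + 0.3290 + 0.08894 = 2.2290
  a^4/(4!(1-ρ)) = 0.4328/(24 × 0.7972) = 0.02262
  P₀ = 1/(2.2290 + 0.02262) = 0.4441
  Lq = P₀·a^4·ρ / (4!(1-ρ)²) = 0.444124 × 0.432834 × 0.202778 / (24 × 0.635563) = 0.002556
  Wq_B = Lq/λ = 0.0025555/14.6 = 0.0001750
  W_B = Wq_B + 1/μ = 0.0001750 + 0.05556 = 0.05573

Since W_A = 0.04464 < W_B = 0.05573, Option A (single fast server) has the shorter time in system.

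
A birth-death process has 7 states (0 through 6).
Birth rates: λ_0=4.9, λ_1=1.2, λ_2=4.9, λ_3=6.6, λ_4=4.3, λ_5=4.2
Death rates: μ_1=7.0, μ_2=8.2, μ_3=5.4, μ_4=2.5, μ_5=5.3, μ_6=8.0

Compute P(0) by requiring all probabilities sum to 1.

Ratios P(n)/P(0) = (λ₀···λₙ₋₁)/(μ₁···μₙ):
P(1)/P(0) = (4.9)/(7.0) = 0.7000
P(2)/P(0) = (4.9×1.2)/(7.0×8.2) = 0.1024
P(3)/P(0) = (4.9×1.2×4.9)/(7.0×8.2×5.4) = 0.09295
P(4)/P(0) = (4.9×1.2×4.9×6.6)/(7.0×8.2×5.4×2.5) = 0.2454
P(5)/P(0) = (4.9×1.2×4.9×6.6×4.3)/(7.0×8.2×5.4×2.5×5.3) = 0.1991
P(6)/P(0) = (4.9×1.2×4.9×6.6×4.3×4.2)/(7.0×8.2×5.4×2.5×5.3×8.0) = 0.1045

Normalization: ∑ P(n) = 1
P(0) × (1.0000 + 0.7000 + 0.1024 + 0.09295 + 0.2454 + 0.1991 + 0.1045) = 1
P(0) × 2.4444 = 1
P(0) = 1/2.4444 = 0.4091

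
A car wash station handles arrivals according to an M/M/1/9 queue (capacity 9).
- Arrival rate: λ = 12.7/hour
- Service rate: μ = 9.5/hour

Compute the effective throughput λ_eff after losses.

ρ = λ/μ = 12.7/9.5 = 1.33684
P₀ = (1-ρ)/(1-ρ^(K+1)) = (1-1.33684)/(1-1.33684^10) = -0.3368/-17.2303 = 0.01955
P_K = P₀×ρ^K = 0.01955 × 1.33684^9 = 0.01955 × 13.6369 = 0.2666
λ_eff = λ(1-P_K) = 12.7 × (1 - 0.26659) = 12.7 × 0.73341 = 9.3143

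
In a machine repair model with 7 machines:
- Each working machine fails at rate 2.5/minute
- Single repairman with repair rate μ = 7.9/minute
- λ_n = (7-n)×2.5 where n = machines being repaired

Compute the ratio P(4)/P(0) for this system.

P(4)/P(0) = ∏_{i=0}^{4-1} λ_i/μ_{i+1}
= (7-0)×2.5/7.9 × (7-1)×2.5/7.9 × (7-2)×2.5/7.9 × (7-3)×2.5/7.9
= 8.4242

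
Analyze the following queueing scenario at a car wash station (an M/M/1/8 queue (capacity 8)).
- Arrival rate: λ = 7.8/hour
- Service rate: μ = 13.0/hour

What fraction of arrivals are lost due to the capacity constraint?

ρ = λ/μ = 7.8/13.0 = 0.6000
P₀ = (1-ρ)/(1-ρ^(K+1)) = (1-0.6000)/(1-0.6000^9) = 0.4000/0.9899 = 0.4041
P_K = P₀×ρ^K = 0.40407 × 0.6000^8 = 0.40407 × 0.016796 = 0.006787
Blocking probability = 0.68%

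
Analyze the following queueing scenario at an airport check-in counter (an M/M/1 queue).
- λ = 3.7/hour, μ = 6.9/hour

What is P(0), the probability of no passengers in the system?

ρ = λ/μ = 3.7/6.9 = 0.5362
P(0) = 1 - ρ = 1 - 0.5362 = 0.4638
The server is idle 46.38% of the time.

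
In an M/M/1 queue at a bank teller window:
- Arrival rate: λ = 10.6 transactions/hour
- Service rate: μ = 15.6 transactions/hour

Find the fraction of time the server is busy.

Server utilization: ρ = λ/μ
ρ = 10.6/15.6 = 0.6795
The server is busy 67.95% of the time.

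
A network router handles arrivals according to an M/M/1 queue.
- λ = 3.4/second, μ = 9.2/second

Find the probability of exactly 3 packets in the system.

ρ = λ/μ = 3.4/9.2 = 0.36957
P(n) = (1-ρ)ρⁿ
P(3) = (1-0.36957) × 0.36957^3
P(3) = 0.6304 × 0.05048
P(3) = 0.03182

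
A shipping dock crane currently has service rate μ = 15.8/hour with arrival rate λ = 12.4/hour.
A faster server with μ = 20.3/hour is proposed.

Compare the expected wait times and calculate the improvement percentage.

System 1: ρ₁ = 12.4/15.8 = 0.7848, W₁ = 1/(15.8-12.4) = 0.29412
System 2: ρ₂ = 12.4/20.3 = 0.6108, W₂ = 1/(20.3-12.4) = 0.12658
Improvement: (W₁-W₂)/W₁ = (0.29412-0.12658)/0.29412 = 56.96%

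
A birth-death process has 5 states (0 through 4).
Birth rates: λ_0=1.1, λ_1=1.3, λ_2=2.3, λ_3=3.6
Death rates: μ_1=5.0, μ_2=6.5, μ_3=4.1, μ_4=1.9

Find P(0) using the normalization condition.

Ratios P(n)/P(0) = (λ₀···λₙ₋₁)/(μ₁···μₙ):
P(1)/P(0) = (1.1)/(5.0) = 0.2200
P(2)/P(0) = (1.1×1.3)/(5.0×6.5) = 0.04400
P(3)/P(0) = (1.1×1.3×2.3)/(5.0×6.5×4.1) = 0.02468
P(4)/P(0) = (1.1×1.3×2.3×3.6)/(5.0×6.5×4.1×1.9) = 0.04677

Normalization: ∑ P(n) = 1
P(0) × (1.0000 + 0.2200 + 0.04400 + 0.02468 + 0.04677) = 1
P(0) × 1.3355 = 1
P(0) = 1/1.3355 = 0.7488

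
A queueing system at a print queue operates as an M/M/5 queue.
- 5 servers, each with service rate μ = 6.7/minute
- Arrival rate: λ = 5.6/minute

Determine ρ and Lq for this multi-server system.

Traffic intensity: ρ = λ/(cμ) = 5.6/(5×6.7) = 0.1672
Since ρ = 0.1672 < 1, system is stable.
Offered load a = λ/μ = cρ = 5.6/6.7 = 0.8358
P₀ = [ Σₙ₌₀^4 aⁿ/n! + a^5/(5!(1-ρ)) ]⁻¹
Σ = a^0/0! + a^1/1! + a^2/2! + a^3/3! + a^4/4! = 1.0000 + 0.8358 + 0.3493 + 0.09732 + 0.02033 = 2.3028
a^5/(5!(1-ρ)) = 0.4079/(120 × 0.8328) = 0.004082
P₀ = 1/(2.3028 + 0.004082) = 0.4335
Lq = P₀·a^5·ρ / (5!(1-ρ)²) = 0.43349 × 0.40791 × 0.16716 / (120 × 0.69362) = 0.0003551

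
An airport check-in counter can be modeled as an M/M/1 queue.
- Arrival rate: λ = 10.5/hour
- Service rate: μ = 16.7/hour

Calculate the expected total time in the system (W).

First, compute utilization: ρ = λ/μ = 10.5/16.7 = 0.6287
For M/M/1: W = 1/(μ-λ)
W = 1/(16.7-10.5) = 1/6.20
W = 0.1613 hours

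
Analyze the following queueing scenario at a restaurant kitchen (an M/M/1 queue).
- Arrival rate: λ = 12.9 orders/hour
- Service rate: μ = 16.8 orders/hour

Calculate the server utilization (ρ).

Server utilization: ρ = λ/μ
ρ = 12.9/16.8 = 0.7679
The server is busy 76.79% of the time.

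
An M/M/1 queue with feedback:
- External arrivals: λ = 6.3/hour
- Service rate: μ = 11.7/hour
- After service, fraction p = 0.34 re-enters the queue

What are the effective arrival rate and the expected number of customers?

Effective arrival rate: λ_eff = λ/(1-p) = 6.3/(1-0.34) = 6.3/0.66 = 9.5455
ρ = λ_eff/μ = 9.5455/11.7 = 0.81585
L = ρ/(1-ρ) = 0.81585/(1-0.81585) = 4.4304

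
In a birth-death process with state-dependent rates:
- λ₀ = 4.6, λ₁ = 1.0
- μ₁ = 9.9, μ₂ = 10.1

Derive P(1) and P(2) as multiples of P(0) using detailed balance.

Balance equations:
State 0: λ₀P₀ = μ₁P₁ → P₁ = (λ₀/μ₁)P₀ = (4.6/9.9)P₀ = 0.4646P₀
State 1: P₂ = (λ₀λ₁)/(μ₁μ₂)P₀ = (4.6×1.0)/(9.9×10.1)P₀ = 0.04600P₀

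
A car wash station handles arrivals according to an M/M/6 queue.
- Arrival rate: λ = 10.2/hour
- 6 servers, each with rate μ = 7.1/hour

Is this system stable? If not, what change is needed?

Stability requires ρ = λ/(cμ) < 1
ρ = 10.2/(6 × 7.1) = 10.2/42.60 = 0.2394
Since 0.2394 < 1, the system is STABLE.
The servers are busy 23.94% of the time.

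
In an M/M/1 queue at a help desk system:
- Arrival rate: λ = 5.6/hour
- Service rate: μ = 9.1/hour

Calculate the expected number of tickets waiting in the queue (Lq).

ρ = λ/μ = 5.6/9.1 = 0.6154
For M/M/1: Lq = λ²/(μ(μ-λ))
Lq = 31.36/(9.1 × 3.50)
Lq = 0.9846 tickets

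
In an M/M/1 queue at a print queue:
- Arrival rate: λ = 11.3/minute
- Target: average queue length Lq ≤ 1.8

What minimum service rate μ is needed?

For M/M/1: Lq = λ²/(μ(μ-λ))
Need Lq ≤ 1.8, i.e. μ(μ-λ) ≥ λ²/1.8
μ² - 11.3μ - 127.69/1.8 ≥ 0  →  μ² - 11.3μ - 70.9389 ≥ 0
Quadratic formula (positive root): μ = [λ + √(λ² + 4×70.9389)]/2
Discriminant: 127.69 + 4×70.9389 = 411.4456, √411.4456 = 20.28412
μ ≥ (11.3 + 20.28412)/2 = 15.7921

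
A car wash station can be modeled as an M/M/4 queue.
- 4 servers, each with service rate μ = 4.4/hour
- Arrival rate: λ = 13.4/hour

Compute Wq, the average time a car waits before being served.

Traffic intensity: ρ = λ/(cμ) = 13.4/(4×4.4) = 0.7614
Since ρ = 0.7614 < 1, system is stable.
Offered load a = λ/μ = cρ = 13.4/4.4 = 3.0455
P₀ = [ Σₙ₌₀^3 aⁿ/n! + a^4/(4!(1-ρ)) ]⁻¹
Σ = a^0/0! + a^1/1! + a^2/2! + a^3/3! = 1.00000 + 3.04545 + 4.63740 + 4.70766 = 13.3905
a^4/(4!(1-ρ)) = 86.0218/(24 × 0.238636) = 15.0197
P₀ = 1/(13.3905 + 15.0197) = 0.03520
Lq = P₀·a^4·ρ / (4!(1-ρ)²) = 0.035199 × 86.0218 × 0.76136 / (24 × 0.056947) = 1.6867
Wq = Lq/λ = 1.6867/13.4 = 0.1259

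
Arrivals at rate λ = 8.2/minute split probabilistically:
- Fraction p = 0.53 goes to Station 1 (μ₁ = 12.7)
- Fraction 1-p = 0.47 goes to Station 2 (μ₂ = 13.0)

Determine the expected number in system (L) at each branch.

Effective rates: λ₁ = 8.2×0.53 = 4.346, λ₂ = 8.2×0.47 = 3.854
Station 1: ρ₁ = 4.346/12.7 = 0.3422, L₁ = ρ₁/(1-ρ₁) = 0.3422/(1-0.3422) = 0.5202
Station 2: ρ₂ = 3.854/13.0 = 0.29646, L₂ = ρ₂/(1-ρ₂) = 0.29646/(1-0.29646) = 0.4214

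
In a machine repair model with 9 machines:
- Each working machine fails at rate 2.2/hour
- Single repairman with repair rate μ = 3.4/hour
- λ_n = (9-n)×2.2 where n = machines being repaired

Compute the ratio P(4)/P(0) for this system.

P(4)/P(0) = ∏_{i=0}^{4-1} λ_i/μ_{i+1}
= (9-0)×2.2/3.4 × (9-1)×2.2/3.4 × (9-2)×2.2/3.4 × (9-3)×2.2/3.4
= 530.0988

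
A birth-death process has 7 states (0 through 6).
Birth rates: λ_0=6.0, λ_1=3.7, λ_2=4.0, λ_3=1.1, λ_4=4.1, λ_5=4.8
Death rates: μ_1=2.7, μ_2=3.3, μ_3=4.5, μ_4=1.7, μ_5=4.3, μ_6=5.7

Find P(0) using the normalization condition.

Ratios P(n)/P(0) = (λ₀···λₙ₋₁)/(μ₁···μₙ):
P(1)/P(0) = (6.0)/(2.7) = 2.2222
P(2)/P(0) = (6.0×3.7)/(2.7×3.3) = 2.4916
P(3)/P(0) = (6.0×3.7×4.0)/(2.7×3.3×4.5) = 2.2147
P(4)/P(0) = (6.0×3.7×4.0×1.1)/(2.7×3.3×4.5×1.7) = 1.4331
P(5)/P(0) = (6.0×3.7×4.0×1.1×4.1)/(2.7×3.3×4.5×1.7×4.3) = 1.3664
P(6)/P(0) = (6.0×3.7×4.0×1.1×4.1×4.8)/(2.7×3.3×4.5×1.7×4.3×5.7) = 1.1507

Normalization: ∑ P(n) = 1
P(0) × (1.0000 + 2.2222 + 2.4916 + 2.2147 + 1.4331 + 1.3664 + 1.1507) = 1
P(0) × 11.8787 = 1
P(0) = 1/11.8787 = 0.08418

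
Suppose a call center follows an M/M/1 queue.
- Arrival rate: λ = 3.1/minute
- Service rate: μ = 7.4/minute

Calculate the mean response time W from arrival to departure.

First, compute utilization: ρ = λ/μ = 3.1/7.4 = 0.4189
For M/M/1: W = 1/(μ-λ)
W = 1/(7.4-3.1) = 1/4.30
W = 0.2326 minutes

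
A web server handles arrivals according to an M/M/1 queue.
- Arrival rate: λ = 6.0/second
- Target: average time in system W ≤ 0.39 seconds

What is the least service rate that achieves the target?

For M/M/1: W = 1/(μ-λ)
Need W ≤ 0.39, so 1/(μ-λ) ≤ 0.39
μ - λ ≥ 1/0.39 = 2.5641
μ ≥ 6.0 + 2.5641 = 8.5641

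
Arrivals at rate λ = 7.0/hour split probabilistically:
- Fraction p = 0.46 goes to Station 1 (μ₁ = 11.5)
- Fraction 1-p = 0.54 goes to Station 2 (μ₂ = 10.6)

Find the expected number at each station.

Effective rates: λ₁ = 7.0×0.46 = 3.22, λ₂ = 7.0×0.54 = 3.78
Station 1: ρ₁ = 3.22/11.5 = 0.2800, L₁ = ρ₁/(1-ρ₁) = 0.2800/(1-0.2800) = 0.3889
Station 2: ρ₂ = 3.78/10.6 = 0.356604, L₂ = ρ₂/(1-ρ₂) = 0.356604/(1-0.356604) = 0.5543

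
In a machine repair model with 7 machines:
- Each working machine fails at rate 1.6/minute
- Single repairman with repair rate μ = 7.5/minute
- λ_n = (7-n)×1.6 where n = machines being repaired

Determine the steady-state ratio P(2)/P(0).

P(2)/P(0) = ∏_{i=0}^{2-1} λ_i/μ_{i+1}
= (7-0)×1.6/7.5 × (7-1)×1.6/7.5
= 1.9115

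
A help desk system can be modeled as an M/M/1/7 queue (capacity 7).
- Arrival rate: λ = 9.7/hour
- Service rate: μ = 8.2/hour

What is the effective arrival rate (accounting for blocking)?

ρ = λ/μ = 9.7/8.2 = 1.1829268
P₀ = (1-ρ)/(1-ρ^(K+1)) = (1-1.1829268)/(1-1.1829268^8) = -0.18293/-2.8341 = 0.06455
P_K = P₀×ρ^K = 0.06455 × 1.1829268^7 = 0.06455 × 3.2412 = 0.2092
λ_eff = λ(1-P_K) = 9.7 × (1 - 0.209203) = 9.7 × 0.790797 = 7.6707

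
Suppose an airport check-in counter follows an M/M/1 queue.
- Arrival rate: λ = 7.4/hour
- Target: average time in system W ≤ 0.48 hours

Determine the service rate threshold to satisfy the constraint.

For M/M/1: W = 1/(μ-λ)
Need W ≤ 0.48, so 1/(μ-λ) ≤ 0.48
μ - λ ≥ 1/0.48 = 2.0833
μ ≥ 7.4 + 2.0833 = 9.4833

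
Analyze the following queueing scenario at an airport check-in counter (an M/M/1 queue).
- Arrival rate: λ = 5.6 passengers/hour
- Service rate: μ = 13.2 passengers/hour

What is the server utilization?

Server utilization: ρ = λ/μ
ρ = 5.6/13.2 = 0.4242
The server is busy 42.42% of the time.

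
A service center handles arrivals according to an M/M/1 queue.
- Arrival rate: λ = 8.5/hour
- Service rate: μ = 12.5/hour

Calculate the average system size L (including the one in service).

ρ = λ/μ = 8.5/12.5 = 0.6800
For M/M/1: L = λ/(μ-λ)
L = 8.5/(12.5-8.5) = 8.5/4.00
L = 2.1250 customers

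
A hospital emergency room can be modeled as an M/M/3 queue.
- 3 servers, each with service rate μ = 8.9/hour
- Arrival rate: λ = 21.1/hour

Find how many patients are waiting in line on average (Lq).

Traffic intensity: ρ = λ/(cμ) = 21.1/(3×8.9) = 0.7903
Since ρ = 0.7903 < 1, system is stable.
Offered load a = λ/μ = cρ = 21.1/8.9 = 2.3708
P₀ = [ Σₙ₌₀^2 aⁿ/n! + a^3/(3!(1-ρ)) ]⁻¹
Σ = a^0/0! + a^1/1! + a^2/2! = 1.0000 + 2.3708 + 2.8103 = 6.1811
a^3/(3!(1-ρ)) = 13.32531/(6 × 0.2097378) = 10.5889
P₀ = 1/(6.1811 + 10.5889) = 0.05963
Lq = P₀·a^3·ρ / (3!(1-ρ)²) = 0.059630 × 13.3253 × 0.79026 / (6 × 0.043990) = 2.3791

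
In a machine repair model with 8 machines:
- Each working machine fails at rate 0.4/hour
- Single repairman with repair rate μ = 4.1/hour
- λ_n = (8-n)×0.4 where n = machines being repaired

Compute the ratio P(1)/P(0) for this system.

P(1)/P(0) = ∏_{i=0}^{1-1} λ_i/μ_{i+1}
= (8-0)×0.4/4.1
= 0.7805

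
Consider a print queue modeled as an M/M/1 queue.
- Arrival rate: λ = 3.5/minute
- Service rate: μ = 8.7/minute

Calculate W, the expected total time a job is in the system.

First, compute utilization: ρ = λ/μ = 3.5/8.7 = 0.4023
For M/M/1: W = 1/(μ-λ)
W = 1/(8.7-3.5) = 1/5.20
W = 0.1923 minutes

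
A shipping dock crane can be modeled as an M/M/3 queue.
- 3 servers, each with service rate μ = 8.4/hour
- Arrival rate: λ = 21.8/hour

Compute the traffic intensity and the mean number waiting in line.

Traffic intensity: ρ = λ/(cμ) = 21.8/(3×8.4) = 0.8651
Since ρ = 0.8651 < 1, system is stable.
Offered load a = λ/μ = cρ = 21.8/8.4 = 2.5952
P₀ = [ Σₙ₌₀^2 aⁿ/n! + a^3/(3!(1-ρ)) ]⁻¹
Σ = a^0/0! + a^1/1! + a^2/2! = 1.00000 + 2.59524 + 3.36763 = 6.9629
a^3/(3!(1-ρ)) = 17.4796/(6 × 0.13492) = 21.5925
P₀ = 1/(6.9629 + 21.5925) = 0.03502
Lq = P₀·a^3·ρ / (3!(1-ρ)²) = 0.035020 × 17.4796 × 0.86508 / (6 × 0.018204) = 4.8483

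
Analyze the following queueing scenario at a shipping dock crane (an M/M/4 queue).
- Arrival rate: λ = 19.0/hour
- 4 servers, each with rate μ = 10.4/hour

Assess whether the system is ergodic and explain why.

Stability requires ρ = λ/(cμ) < 1
ρ = 19.0/(4 × 10.4) = 19.0/41.60 = 0.4567
Since 0.4567 < 1, the system is STABLE.
The servers are busy 45.67% of the time.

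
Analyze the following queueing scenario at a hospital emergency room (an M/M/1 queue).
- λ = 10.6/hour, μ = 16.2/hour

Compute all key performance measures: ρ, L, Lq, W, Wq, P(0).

Step 1: ρ = λ/μ = 10.6/16.2 = 0.6543
Step 2: L = λ/(μ-λ) = 10.6/5.60 = 1.8929
Step 3: Lq = λ²/(μ(μ-λ)) = 112.36/(16.2×5.60) = 1.2385
Step 4: W = 1/(μ-λ) = 1/5.60 = 0.178571
Step 5: Wq = λ/(μ(μ-λ)) = 10.6/(16.2×5.60) = 0.1168
Step 6: P(0) = 1-ρ = 0.3457
Verify: L = λW = 10.6×0.178571 = 1.8929 ✔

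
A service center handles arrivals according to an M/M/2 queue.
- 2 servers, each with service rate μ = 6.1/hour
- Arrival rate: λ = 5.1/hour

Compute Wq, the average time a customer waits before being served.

Traffic intensity: ρ = λ/(cμ) = 5.1/(2×6.1) = 0.4180
Since ρ = 0.4180 < 1, system is stable.
Offered load a = λ/μ = cρ = 5.1/6.1 = 0.8361
P₀ = [ Σₙ₌₀^1 aⁿ/n! + a^2/(2!(1-ρ)) ]⁻¹
Σ = a^0/0! + a^1/1! = 1.0000 + 0.8361 = 1.8361
a^2/(2!(1-ρ)) = 0.69901/(2 × 0.58197) = 0.6006
P₀ = 1/(1.8361 + 0.6006) = 0.4104
Lq = P₀·a^2·ρ / (2!(1-ρ)²) = 0.4104 × 0.6990 × 0.4180 / (2 × 0.3387) = 0.1770
Wq = Lq/λ = 0.1770/5.1 = 0.03471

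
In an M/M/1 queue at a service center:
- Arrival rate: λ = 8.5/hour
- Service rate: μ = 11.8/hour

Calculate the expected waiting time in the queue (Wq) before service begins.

First, compute utilization: ρ = λ/μ = 8.5/11.8 = 0.7203
For M/M/1: Wq = λ/(μ(μ-λ))
Wq = 8.5/(11.8 × (11.8-8.5))
Wq = 8.5/(11.8 × 3.30)
Wq = 0.2183 hours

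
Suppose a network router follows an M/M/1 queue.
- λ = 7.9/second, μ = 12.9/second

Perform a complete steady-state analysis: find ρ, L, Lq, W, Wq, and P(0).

Step 1: ρ = λ/μ = 7.9/12.9 = 0.6124
Step 2: L = λ/(μ-λ) = 7.9/5.00 = 1.5800
Step 3: Lq = λ²/(μ(μ-λ)) = 62.41/(12.9×5.00) = 0.9676
Step 4: W = 1/(μ-λ) = 1/5.00 = 0.2000
Step 5: Wq = λ/(μ(μ-λ)) = 7.9/(12.9×5.00) = 0.1225
Step 6: P(0) = 1-ρ = 0.3876
Verify: L = λW = 7.9×0.2000 = 1.5800 ✔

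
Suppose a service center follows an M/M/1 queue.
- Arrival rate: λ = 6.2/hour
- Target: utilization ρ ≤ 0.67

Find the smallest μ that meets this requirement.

ρ = λ/μ, so μ = λ/ρ
μ ≥ 6.2/0.67 = 9.2537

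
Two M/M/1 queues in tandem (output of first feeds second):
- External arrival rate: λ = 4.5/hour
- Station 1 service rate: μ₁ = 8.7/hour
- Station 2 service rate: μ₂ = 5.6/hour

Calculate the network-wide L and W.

By Jackson's theorem, each station behaves as independent M/M/1.
Station 1: ρ₁ = 4.5/8.7 = 0.5172, L₁ = ρ₁/(1-ρ₁) = λ/(μ₁-λ) = 4.5/4.20 = 1.0714
Station 2: ρ₂ = 4.5/5.6 = 0.8036, L₂ = ρ₂/(1-ρ₂) = λ/(μ₂-λ) = 4.5/1.10 = 4.0909
Total: L = L₁ + L₂ = 1.0714 + 4.0909 = 5.1623
W = L/λ = 5.1623/4.5 = 1.1472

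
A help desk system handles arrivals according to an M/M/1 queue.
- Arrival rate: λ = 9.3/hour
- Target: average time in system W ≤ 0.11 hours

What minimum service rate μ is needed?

For M/M/1: W = 1/(μ-λ)
Need W ≤ 0.11, so 1/(μ-λ) ≤ 0.11
μ - λ ≥ 1/0.11 = 9.0909
μ ≥ 9.3 + 9.0909 = 18.3909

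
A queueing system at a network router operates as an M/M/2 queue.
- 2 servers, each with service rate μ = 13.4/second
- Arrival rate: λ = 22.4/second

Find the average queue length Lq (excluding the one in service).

Traffic intensity: ρ = λ/(cμ) = 22.4/(2×13.4) = 0.8358
Since ρ = 0.8358 < 1, system is stable.
Offered load a = λ/μ = cρ = 22.4/13.4 = 1.6716
P₀ = [ Σₙ₌₀^1 aⁿ/n! + a^2/(2!(1-ρ)) ]⁻¹
Σ = a^0/0! + a^1/1! = 1.0000 + 1.6716 = 2.6716
a^2/(2!(1-ρ)) = 2.7944/(2 × 0.16418) = 8.5102
P₀ = 1/(2.6716 + 8.5102) = 0.08943
Lq = P₀·a^2·ρ / (2!(1-ρ)²) = 0.0894309 × 2.79439 × 0.835821 / (2 × 0.0269548) = 3.8746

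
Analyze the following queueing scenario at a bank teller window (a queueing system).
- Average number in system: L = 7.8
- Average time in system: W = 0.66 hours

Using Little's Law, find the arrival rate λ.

Little's Law: L = λW, so λ = L/W
λ = 7.8/0.66 = 11.8182 transactions/hour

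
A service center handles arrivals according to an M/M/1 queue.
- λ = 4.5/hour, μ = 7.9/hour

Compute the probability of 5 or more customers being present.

ρ = λ/μ = 4.5/7.9 = 0.56962
P(N ≥ n) = ρⁿ
P(N ≥ 5) = 0.56962^5
P(N ≥ 5) = 0.05997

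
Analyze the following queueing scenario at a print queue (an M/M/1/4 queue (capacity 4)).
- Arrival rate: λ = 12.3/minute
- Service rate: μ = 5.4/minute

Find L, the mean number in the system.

ρ = λ/μ = 12.3/5.4 = 2.27778
P₀ = (1-ρ)/(1-ρ^(K+1)) = (1-2.27778)/(1-2.27778^5) = -1.2778/-60.3139 = 0.02119
P_K = P₀×ρ^K = 0.021186 × 2.27778^4 = 0.021186 × 26.9183 = 0.5703
L = ρ[1 - (K+1)ρ^K + Kρ^(K+1)] / [(1-ρ)(1-ρ^(K+1))]
L = 2.27778 × (1 - 5×26.9183 + 4×61.3139) / ((1 - 2.27778) × (1 - 61.3139)) = 3.3003 jobs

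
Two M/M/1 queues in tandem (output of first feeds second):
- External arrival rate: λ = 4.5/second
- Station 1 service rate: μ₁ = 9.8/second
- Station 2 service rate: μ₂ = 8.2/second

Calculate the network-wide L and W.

By Jackson's theorem, each station behaves as independent M/M/1.
Station 1: ρ₁ = 4.5/9.8 = 0.4592, L₁ = ρ₁/(1-ρ₁) = λ/(μ₁-λ) = 4.5/5.30 = 0.8490566
Station 2: ρ₂ = 4.5/8.2 = 0.5488, L₂ = ρ₂/(1-ρ₂) = λ/(μ₂-λ) = 4.5/3.70 = 1.216216
Total: L = L₁ + L₂ = 0.8490566 + 1.216216 = 2.06527
W = L/λ = 2.06527/4.5 = 0.4589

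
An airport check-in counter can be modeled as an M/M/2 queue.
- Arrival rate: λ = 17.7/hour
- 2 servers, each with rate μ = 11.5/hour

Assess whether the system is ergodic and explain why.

Stability requires ρ = λ/(cμ) < 1
ρ = 17.7/(2 × 11.5) = 17.7/23.00 = 0.7696
Since 0.7696 < 1, the system is STABLE.
The servers are busy 76.96% of the time.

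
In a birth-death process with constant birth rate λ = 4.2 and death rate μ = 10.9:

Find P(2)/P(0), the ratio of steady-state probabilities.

For constant rates: P(n)/P(0) = (λ/μ)^n
P(2)/P(0) = (4.2/10.9)^2 = 0.3853^2 = 0.1485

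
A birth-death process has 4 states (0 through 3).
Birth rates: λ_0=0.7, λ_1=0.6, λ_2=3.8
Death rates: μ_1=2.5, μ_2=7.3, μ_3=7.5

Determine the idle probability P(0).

Ratios P(n)/P(0) = (λ₀···λₙ₋₁)/(μ₁···μₙ):
P(1)/P(0) = (0.7)/(2.5) = 0.2800
P(2)/P(0) = (0.7×0.6)/(2.5×7.3) = 0.02301
P(3)/P(0) = (0.7×0.6×3.8)/(2.5×7.3×7.5) = 0.01166

Normalization: ∑ P(n) = 1
P(0) × (1.0000 + 0.2800 + 0.02301 + 0.01166) = 1
P(0) × 1.3147 = 1
P(0) = 1/1.3147 = 0.7606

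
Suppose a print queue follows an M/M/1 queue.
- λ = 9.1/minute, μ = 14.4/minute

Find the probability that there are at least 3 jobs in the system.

ρ = λ/μ = 9.1/14.4 = 0.63194
P(N ≥ n) = ρⁿ
P(N ≥ 3) = 0.63194^3
P(N ≥ 3) = 0.2524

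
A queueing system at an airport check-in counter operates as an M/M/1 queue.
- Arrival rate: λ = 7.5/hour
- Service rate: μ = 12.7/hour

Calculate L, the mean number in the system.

ρ = λ/μ = 7.5/12.7 = 0.5906
For M/M/1: L = λ/(μ-λ)
L = 7.5/(12.7-7.5) = 7.5/5.20
L = 1.4423 passengers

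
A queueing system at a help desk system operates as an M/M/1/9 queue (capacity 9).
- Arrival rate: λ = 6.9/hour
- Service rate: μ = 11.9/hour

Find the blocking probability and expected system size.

ρ = λ/μ = 6.9/11.9 = 0.579832
P₀ = (1-ρ)/(1-ρ^(K+1)) = (1-0.579832)/(1-0.579832^10) = 0.4202/0.9957 = 0.4220
P_K = P₀×ρ^K = 0.4220 × 0.579832^9 = 0.4220 × 0.007408 = 0.003126
Blocking probability P_9 = 0.003126 (0.31%)
L = ρ[1 - (K+1)ρ^K + Kρ^(K+1)] / [(1-ρ)(1-ρ^(K+1))]
L = 0.579832 × (1 - 10×0.007408 + 9×0.004296) / ((1 - 0.579832) × (1 - 0.004296)) = 1.3369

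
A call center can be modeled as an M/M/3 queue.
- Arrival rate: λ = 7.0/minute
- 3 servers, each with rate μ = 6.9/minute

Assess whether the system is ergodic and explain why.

Stability requires ρ = λ/(cμ) < 1
ρ = 7.0/(3 × 6.9) = 7.0/20.70 = 0.3382
Since 0.3382 < 1, the system is STABLE.
The servers are busy 33.82% of the time.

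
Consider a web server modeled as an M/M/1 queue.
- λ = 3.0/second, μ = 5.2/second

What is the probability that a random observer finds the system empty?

ρ = λ/μ = 3.0/5.2 = 0.5769
P(0) = 1 - ρ = 1 - 0.5769 = 0.4231
The server is idle 42.31% of the time.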